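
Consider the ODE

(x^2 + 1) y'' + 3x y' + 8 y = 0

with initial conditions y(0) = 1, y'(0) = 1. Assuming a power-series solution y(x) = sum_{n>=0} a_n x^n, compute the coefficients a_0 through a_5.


Ansatz: y(x) = sum_{n>=0} a_n x^n, so y'(x) = sum_{n>=1} n a_n x^(n-1) and y''(x) = sum_{n>=2} n(n-1) a_n x^(n-2).
Substitute into P(x) y'' + Q(x) y' + R(x) y = 0 with P(x) = x^2 + 1, Q(x) = 3x, R(x) = 8, and match powers of x.
Initial conditions: a_0 = 1, a_1 = 1.
Setting the coefficient of each power of x to zero and solving order by order (substituting the coefficients already found):
  x^0: 2 a_2 + 8 a_0 = 0  ->  2 a_2 = -8 a_0 = -8  ->  a_2 = -4
  x^1: 6 a_3 + 11 a_1 = 0  ->  6 a_3 = -11 a_1 = -11  ->  a_3 = -11/6
  x^2: 12 a_4 + 16 a_2 = 0  ->  12 a_4 = -16 a_2 = 64  ->  a_4 = 16/3
  x^3: 20 a_5 + 23 a_3 = 0  ->  20 a_5 = -23 a_3 = 253/6  ->  a_5 = 253/120
Truncated series: y(x) = 1 + x - 4 x^2 - (11/6) x^3 + (16/3) x^4 + (253/120) x^5 + O(x^6).

a_0 = 1; a_1 = 1; a_2 = -4; a_3 = -11/6; a_4 = 16/3; a_5 = 253/120


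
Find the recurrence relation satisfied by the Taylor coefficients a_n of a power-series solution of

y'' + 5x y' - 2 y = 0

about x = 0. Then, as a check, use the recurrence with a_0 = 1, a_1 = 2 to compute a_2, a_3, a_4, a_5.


Substitute y = sum_n a_n x^n.
y''(x) has coefficient (n+2)(n+1) a_{n+2} at x^n;
5 x y'(x) has coefficient 5 n a_n at x^n (shift);
-2 y(x) has coefficient -2 a_n at x^n.
Matching x^n: (n+2)(n+1) a_{n+2} + (5n - 2) a_n = 0.
Thus a_{n+2} = (-5n + 2) / ((n+1)(n+2)) * a_n.

Check with a_0 = 1, a_1 = 2 (apply the recurrence for n = 0, 1, 2, 3): a_0 = 1, a_1 = 2, a_2 = 1, a_3 = -1, a_4 = -2/3, a_5 = 13/20.

a_(n+2) = (-5n + 2) / ((n+1)(n+2)) * a_n; check: a_0 = 1, a_1 = 2, a_2 = 1, a_3 = -1, a_4 = -2/3, a_5 = 13/20


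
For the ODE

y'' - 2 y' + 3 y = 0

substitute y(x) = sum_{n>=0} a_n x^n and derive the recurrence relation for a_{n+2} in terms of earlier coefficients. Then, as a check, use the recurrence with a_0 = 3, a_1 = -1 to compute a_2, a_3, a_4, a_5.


Substitute y = sum_n a_n x^n.
y''(x) has coefficient (n+2)(n+1) a_{n+2} at x^n;
-2 y'(x) has coefficient -2 (n+1) a_{n+1} at x^n;
3 y(x) has coefficient 3 a_n at x^n.
Matching x^n: (n+2)(n+1) a_{n+2} - 2 (n+1) a_{n+1} + 3 a_n = 0.
Thus a_{n+2} = [2 (n+1) a_{n+1} - 3 a_n] / ((n+1)(n+2)).

Check with a_0 = 3, a_1 = -1 (apply the recurrence for n = 0, 1, 2, 3): a_0 = 3, a_1 = -1, a_2 = -11/2, a_3 = -19/6, a_4 = -5/24, a_5 = 47/120.

a_(n+2) = [2 (n+1) a_(n+1) - 3 a_n] / ((n+1)(n+2)); check: a_0 = 3, a_1 = -1, a_2 = -11/2, a_3 = -19/6, a_4 = -5/24, a_5 = 47/120


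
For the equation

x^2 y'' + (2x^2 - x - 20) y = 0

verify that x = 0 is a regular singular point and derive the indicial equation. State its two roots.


Divide by x^2 to reach normal form y'' + P_1(x) y' + P_2(x) y = 0 with P_1(x) = 0 and P_2(x) = 2 - 1/x - 20/x^2.
x = 0 is a singular point because the y-coefficient 2 - 1/x - 20/x^2 has a pole at x = 0.
It is a regular singular point because x P_1(x) = p(x) = 0 and x^2 P_2(x) = q(x) = 2x^2 - x - 20 are polynomials, hence analytic at x = 0.
p(0) = 0,  q(0) = -20.
Indicial equation: r(r-1) + p(0) r + q(0) = 0, i.e. r^2 + (p(0) - 1) r + q(0) = 0, i.e. r^2 - 1 r - 20 = 0.
Discriminant: (-1)^2 - 4(-20) = 81, so r = (1 ± 9)/2.
Solving: r_1 = 5, r_2 = -4.

indicial: r^2 - 1 r - 20 = 0; roots r_1 = 5, r_2 = -4


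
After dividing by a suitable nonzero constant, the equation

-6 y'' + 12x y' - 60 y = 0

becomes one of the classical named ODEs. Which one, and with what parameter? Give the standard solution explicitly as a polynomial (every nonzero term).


All three coefficients share the factor -6; dividing through by -6 gives  y'' - 2x y' + 10 y = 0.
This matches the Hermite equation y'' - 2x y' + 2n y = 0 with 2n = 10, so n = 5; the polynomial solution is H_5(x).
With y = sum_k a_k x^k, matching x^k gives (k+2)(k+1) a_{k+2} = 2(k - n) a_k = 2(k - 5) a_k. The right side vanishes at k = 5, so the series with the parity of 5 terminates at degree 5.
Standard normalization: leading coefficient of H_n is 2^n, so a_5 = 2^5 = 32. Work downward with a_k = (k+1)(k+2) a_{k+2} / (2(k - n)):
  a_3 = (4)(5)(32) / (2(3 - 5)) = 640/(-4) = -160
  a_1 = (2)(3)(-160) / (2(1 - 5)) = -960/(-8) = 120
Hence H_5(x) = 32 x^5 - 160 x^3 + 120 x.

H_5(x); series = 32 x^5 - 160 x^3 + 120 x


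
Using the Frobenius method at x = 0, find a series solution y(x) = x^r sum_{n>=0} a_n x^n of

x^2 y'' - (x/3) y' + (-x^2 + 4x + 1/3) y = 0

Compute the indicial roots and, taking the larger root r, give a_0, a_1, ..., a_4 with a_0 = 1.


Write in Frobenius form y'' + (p(x)/x) y' + (q(x)/x^2) y = 0:
  p(x) = -1/3,  q(x) = -x^2 + 4x + 1/3.
Indicial equation: r(r-1) + (-1/3) r + (1/3) = 0 -> roots r_1 = 1, r_2 = 1/3.
Take r = r_1 = 1. Let y(x) = x^r sum_{n>=0} a_n x^n with a_0 = 1.
Substitute y = x^r sum a_n x^n and match x^{r+n}. The recurrence is
  D(n) a_n + 4 a_{n-1} - 1 a_{n-2} = 0,  where D(n) = (r+n)(r+n-1) + (-1/3)(r+n) + (1/3).
  a_n = [-4 a_{n-1} + 1 a_{n-2}] / D(n).
Since the indicial polynomial factors as (r - r_1)(r - r_2), D(n) = (r_1 + n - r_1)(r_1 + n - r_2) = n(n + 2/3).
Evaluating step by step (a_0 = 1):
  n = 1: D(1) = 1(1 + 2/3) = 5/3; numerator = -4(1) = -4; a_1 = (-4)/(5/3) = -12/5
  n = 2: D(2) = 2(2 + 2/3) = 16/3; numerator = -4(-12/5) + 1(1) = 53/5; a_2 = (53/5)/(16/3) = 159/80
  n = 3: D(3) = 3(3 + 2/3) = 11; numerator = -4(159/80) + 1(-12/5) = -207/20; a_3 = (-207/20)/(11) = -207/220
  n = 4: D(4) = 4(4 + 2/3) = 56/3; numerator = -4(-207/220) + 1(159/80) = 5061/880; a_4 = (5061/880)/(56/3) = 2169/7040

r = 1; a_0 = 1; a_1 = -12/5; a_2 = 159/80; a_3 = -207/220; a_4 = 2169/7040


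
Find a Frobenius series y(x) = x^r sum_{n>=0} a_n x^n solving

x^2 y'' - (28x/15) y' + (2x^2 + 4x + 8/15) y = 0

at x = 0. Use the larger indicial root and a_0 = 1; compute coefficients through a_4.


Write in Frobenius form y'' + (p(x)/x) y' + (q(x)/x^2) y = 0:
  p(x) = -28/15,  q(x) = 2x^2 + 4x + 8/15.
Indicial equation: r(r-1) + (-28/15) r + (8/15) = 0 -> roots r_1 = 8/3, r_2 = 1/5.
Take r = r_1 = 8/3. Let y(x) = x^r sum_{n>=0} a_n x^n with a_0 = 1.
Substitute y = x^r sum a_n x^n and match x^{r+n}. The recurrence is
  D(n) a_n + 4 a_{n-1} + 2 a_{n-2} = 0,  where D(n) = (r+n)(r+n-1) + (-28/15)(r+n) + (8/15).
  a_n = [-4 a_{n-1} - 2 a_{n-2}] / D(n).
Since the indicial polynomial factors as (r - r_1)(r - r_2), D(n) = (r_1 + n - r_1)(r_1 + n - r_2) = n(n + 37/15).
Evaluating step by step (a_0 = 1):
  n = 1: D(1) = 1(1 + 37/15) = 52/15; numerator = -4(1) = -4; a_1 = (-4)/(52/15) = -15/13
  n = 2: D(2) = 2(2 + 37/15) = 134/15; numerator = -4(-15/13) - 2(1) = 34/13; a_2 = (34/13)/(134/15) = 255/871
  n = 3: D(3) = 3(3 + 37/15) = 82/5; numerator = -4(255/871) - 2(-15/13) = 990/871; a_3 = (990/871)/(82/5) = 2475/35711
  n = 4: D(4) = 4(4 + 37/15) = 388/15; numerator = -4(2475/35711) - 2(255/871) = -2370/2747; a_4 = (-2370/2747)/(388/15) = -17775/532918

r = 8/3; a_0 = 1; a_1 = -15/13; a_2 = 255/871; a_3 = 2475/35711; a_4 = -17775/532918


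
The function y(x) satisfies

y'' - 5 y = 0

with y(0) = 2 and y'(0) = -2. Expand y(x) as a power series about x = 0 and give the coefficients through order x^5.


Ansatz: y(x) = sum_{n>=0} a_n x^n, so y'(x) = sum_{n>=1} n a_n x^(n-1) and y''(x) = sum_{n>=2} n(n-1) a_n x^(n-2).
Substitute into P(x) y'' + Q(x) y' + R(x) y = 0 with P(x) = 1, Q(x) = 0, R(x) = -5, and match powers of x.
Initial conditions: a_0 = 2, a_1 = -2.
Setting the coefficient of each power of x to zero and solving order by order (substituting the coefficients already found):
  x^0: 2 a_2 - 5 a_0 = 0  ->  2 a_2 = 5 a_0 = 10  ->  a_2 = 5
  x^1: 6 a_3 - 5 a_1 = 0  ->  6 a_3 = 5 a_1 = -10  ->  a_3 = -5/3
  x^2: 12 a_4 - 5 a_2 = 0  ->  12 a_4 = 5 a_2 = 25  ->  a_4 = 25/12
  x^3: 20 a_5 - 5 a_3 = 0  ->  20 a_5 = 5 a_3 = -25/3  ->  a_5 = -5/12
Truncated series: y(x) = 2 - 2 x + 5 x^2 - (5/3) x^3 + (25/12) x^4 - (5/12) x^5 + O(x^6).

a_0 = 2; a_1 = -2; a_2 = 5; a_3 = -5/3; a_4 = 25/12; a_5 = -5/12


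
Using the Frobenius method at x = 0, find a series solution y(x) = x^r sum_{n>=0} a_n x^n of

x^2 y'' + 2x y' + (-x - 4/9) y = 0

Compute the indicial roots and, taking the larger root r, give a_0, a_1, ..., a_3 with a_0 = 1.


Write in Frobenius form y'' + (p(x)/x) y' + (q(x)/x^2) y = 0:
  p(x) = 2,  q(x) = -x - 4/9.
Indicial equation: r(r-1) + (2) r + (-4/9) = 0 -> roots r_1 = 1/3, r_2 = -4/3.
Take r = r_1 = 1/3. Let y(x) = x^r sum_{n>=0} a_n x^n with a_0 = 1.
Substitute y = x^r sum a_n x^n and match x^{r+n}. The recurrence is
  D(n) a_n - 1 a_{n-1} = 0,  where D(n) = (r+n)(r+n-1) + (2)(r+n) + (-4/9).
  a_n = 1 / D(n) * a_{n-1}.
Since the indicial polynomial factors as (r - r_1)(r - r_2), D(n) = (r_1 + n - r_1)(r_1 + n - r_2) = n(n + 5/3).
Evaluating step by step (a_0 = 1):
  n = 1: D(1) = 1(1 + 5/3) = 8/3; numerator = 1(1) = 1; a_1 = (1)/(8/3) = 3/8
  n = 2: D(2) = 2(2 + 5/3) = 22/3; numerator = 1(3/8) = 3/8; a_2 = (3/8)/(22/3) = 9/176
  n = 3: D(3) = 3(3 + 5/3) = 14; numerator = 1(9/176) = 9/176; a_3 = (9/176)/(14) = 9/2464

r = 1/3; a_0 = 1; a_1 = 3/8; a_2 = 9/176; a_3 = 9/2464


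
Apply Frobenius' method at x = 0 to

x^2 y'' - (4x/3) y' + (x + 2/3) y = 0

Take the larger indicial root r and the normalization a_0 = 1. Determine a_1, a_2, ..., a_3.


Write in Frobenius form y'' + (p(x)/x) y' + (q(x)/x^2) y = 0:
  p(x) = -4/3,  q(x) = x + 2/3.
Indicial equation: r(r-1) + (-4/3) r + (2/3) = 0 -> roots r_1 = 2, r_2 = 1/3.
Take r = r_1 = 2. Let y(x) = x^r sum_{n>=0} a_n x^n with a_0 = 1.
Substitute y = x^r sum a_n x^n and match x^{r+n}. The recurrence is
  D(n) a_n + 1 a_{n-1} = 0,  where D(n) = (r+n)(r+n-1) + (-4/3)(r+n) + (2/3).
  a_n = -1 / D(n) * a_{n-1}.
Since the indicial polynomial factors as (r - r_1)(r - r_2), D(n) = (r_1 + n - r_1)(r_1 + n - r_2) = n(n + 5/3).
Evaluating step by step (a_0 = 1):
  n = 1: D(1) = 1(1 + 5/3) = 8/3; numerator = -1(1) = -1; a_1 = (-1)/(8/3) = -3/8
  n = 2: D(2) = 2(2 + 5/3) = 22/3; numerator = -1(-3/8) = 3/8; a_2 = (3/8)/(22/3) = 9/176
  n = 3: D(3) = 3(3 + 5/3) = 14; numerator = -1(9/176) = -9/176; a_3 = (-9/176)/(14) = -9/2464

r = 2; a_0 = 1; a_1 = -3/8; a_2 = 9/176; a_3 = -9/2464


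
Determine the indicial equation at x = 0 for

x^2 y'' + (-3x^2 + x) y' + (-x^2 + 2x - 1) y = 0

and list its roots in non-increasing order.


Divide by x^2 to reach normal form y'' + P_1(x) y' + P_2(x) y = 0 with P_1(x) = -3 + 1/x and P_2(x) = -1 + 2/x - 1/x^2.
x = 0 is a singular point because the y'-coefficient -3 + 1/x has a pole at x = 0 and the y-coefficient -1 + 2/x - 1/x^2 has a pole at x = 0.
It is a regular singular point because x P_1(x) = p(x) = 1 - 3x and x^2 P_2(x) = q(x) = -x^2 + 2x - 1 are polynomials, hence analytic at x = 0.
p(0) = 1,  q(0) = -1.
Indicial equation: r(r-1) + p(0) r + q(0) = 0, i.e. r^2 + (p(0) - 1) r + q(0) = 0, i.e. r^2 - 1 = 0.
Discriminant: (0)^2 - 4(-1) = 4, so r = (0 ± 2)/2.
Solving: r_1 = 1, r_2 = -1.

indicial: r^2 - 1 = 0; roots r_1 = 1, r_2 = -1


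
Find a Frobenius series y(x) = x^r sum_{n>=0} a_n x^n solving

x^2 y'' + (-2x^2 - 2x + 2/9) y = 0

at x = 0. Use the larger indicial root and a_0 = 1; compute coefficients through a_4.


Write in Frobenius form y'' + (p(x)/x) y' + (q(x)/x^2) y = 0:
  p(x) = 0,  q(x) = -2x^2 - 2x + 2/9.
Indicial equation: r(r-1) + (0) r + (2/9) = 0 -> roots r_1 = 2/3, r_2 = 1/3.
Take r = r_1 = 2/3. Let y(x) = x^r sum_{n>=0} a_n x^n with a_0 = 1.
Substitute y = x^r sum a_n x^n and match x^{r+n}. The recurrence is
  D(n) a_n - 2 a_{n-1} - 2 a_{n-2} = 0,  where D(n) = (r+n)(r+n-1) + (0)(r+n) + (2/9).
  a_n = [2 a_{n-1} + 2 a_{n-2}] / D(n).
Since the indicial polynomial factors as (r - r_1)(r - r_2), D(n) = (r_1 + n - r_1)(r_1 + n - r_2) = n(n + 1/3).
Evaluating step by step (a_0 = 1):
  n = 1: D(1) = 1(1 + 1/3) = 4/3; numerator = 2(1) = 2; a_1 = (2)/(4/3) = 3/2
  n = 2: D(2) = 2(2 + 1/3) = 14/3; numerator = 2(3/2) + 2(1) = 5; a_2 = (5)/(14/3) = 15/14
  n = 3: D(3) = 3(3 + 1/3) = 10; numerator = 2(15/14) + 2(3/2) = 36/7; a_3 = (36/7)/(10) = 18/35
  n = 4: D(4) = 4(4 + 1/3) = 52/3; numerator = 2(18/35) + 2(15/14) = 111/35; a_4 = (111/35)/(52/3) = 333/1820

r = 2/3; a_0 = 1; a_1 = 3/2; a_2 = 15/14; a_3 = 18/35; a_4 = 333/1820


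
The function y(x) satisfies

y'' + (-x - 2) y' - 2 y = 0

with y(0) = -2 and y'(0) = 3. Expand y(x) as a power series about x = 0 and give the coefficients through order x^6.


Ansatz: y(x) = sum_{n>=0} a_n x^n, so y'(x) = sum_{n>=1} n a_n x^(n-1) and y''(x) = sum_{n>=2} n(n-1) a_n x^(n-2).
Substitute into P(x) y'' + Q(x) y' + R(x) y = 0 with P(x) = 1, Q(x) = -x - 2, R(x) = -2, and match powers of x.
Initial conditions: a_0 = -2, a_1 = 3.
Setting the coefficient of each power of x to zero and solving order by order (substituting the coefficients already found):
  x^0: 2 a_2 - 2 a_1 - 2 a_0 = 0  ->  2 a_2 = 2 a_1 + 2 a_0 = 2  ->  a_2 = 1
  x^1: 6 a_3 - 4 a_2 - 3 a_1 = 0  ->  6 a_3 = 4 a_2 + 3 a_1 = 13  ->  a_3 = 13/6
  x^2: 12 a_4 - 6 a_3 - 4 a_2 = 0  ->  12 a_4 = 6 a_3 + 4 a_2 = 17  ->  a_4 = 17/12
  x^3: 20 a_5 - 8 a_4 - 5 a_3 = 0  ->  20 a_5 = 8 a_4 + 5 a_3 = 133/6  ->  a_5 = 133/120
  x^4: 30 a_6 - 10 a_5 - 6 a_4 = 0  ->  30 a_6 = 10 a_5 + 6 a_4 = 235/12  ->  a_6 = 47/72
Truncated series: y(x) = -2 + 3 x + x^2 + (13/6) x^3 + (17/12) x^4 + (133/120) x^5 + (47/72) x^6 + O(x^7).

a_0 = -2; a_1 = 3; a_2 = 1; a_3 = 13/6; a_4 = 17/12; a_5 = 133/120; a_6 = 47/72


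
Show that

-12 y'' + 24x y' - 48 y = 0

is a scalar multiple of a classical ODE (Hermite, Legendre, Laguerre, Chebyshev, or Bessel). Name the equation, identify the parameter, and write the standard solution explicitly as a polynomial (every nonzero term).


All three coefficients share the factor -12; dividing through by -12 gives  y'' - 2x y' + 4 y = 0.
This matches the Hermite equation y'' - 2x y' + 2n y = 0 with 2n = 4, so n = 2; the polynomial solution is H_2(x).
With y = sum_k a_k x^k, matching x^k gives (k+2)(k+1) a_{k+2} = 2(k - n) a_k = 2(k - 2) a_k. The right side vanishes at k = 2, so the series with the parity of 2 terminates at degree 2.
Standard normalization: leading coefficient of H_n is 2^n, so a_2 = 2^2 = 4. Work downward with a_k = (k+1)(k+2) a_{k+2} / (2(k - n)):
  a_0 = (1)(2)(4) / (2(0 - 2)) = 8/(-4) = -2
Hence H_2(x) = 4 x^2 - 2.

H_2(x); series = 4 x^2 - 2


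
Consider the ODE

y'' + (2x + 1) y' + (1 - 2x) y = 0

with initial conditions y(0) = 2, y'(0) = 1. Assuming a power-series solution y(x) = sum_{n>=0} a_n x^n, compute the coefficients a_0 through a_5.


Ansatz: y(x) = sum_{n>=0} a_n x^n, so y'(x) = sum_{n>=1} n a_n x^(n-1) and y''(x) = sum_{n>=2} n(n-1) a_n x^(n-2).
Substitute into P(x) y'' + Q(x) y' + R(x) y = 0 with P(x) = 1, Q(x) = 2x + 1, R(x) = 1 - 2x, and match powers of x.
Initial conditions: a_0 = 2, a_1 = 1.
Setting the coefficient of each power of x to zero and solving order by order (substituting the coefficients already found):
  x^0: 2 a_2 + a_1 + a_0 = 0  ->  2 a_2 = -a_1 - a_0 = -3  ->  a_2 = -3/2
  x^1: 6 a_3 + 2 a_2 + 3 a_1 - 2 a_0 = 0  ->  6 a_3 = -2 a_2 - 3 a_1 + 2 a_0 = 4  ->  a_3 = 2/3
  x^2: 12 a_4 + 3 a_3 + 5 a_2 - 2 a_1 = 0  ->  12 a_4 = -3 a_3 - 5 a_2 + 2 a_1 = 15/2  ->  a_4 = 5/8
  x^3: 20 a_5 + 4 a_4 + 7 a_3 - 2 a_2 = 0  ->  20 a_5 = -4 a_4 - 7 a_3 + 2 a_2 = -61/6  ->  a_5 = -61/120
Truncated series: y(x) = 2 + x - (3/2) x^2 + (2/3) x^3 + (5/8) x^4 - (61/120) x^5 + O(x^6).

a_0 = 2; a_1 = 1; a_2 = -3/2; a_3 = 2/3; a_4 = 5/8; a_5 = -61/120


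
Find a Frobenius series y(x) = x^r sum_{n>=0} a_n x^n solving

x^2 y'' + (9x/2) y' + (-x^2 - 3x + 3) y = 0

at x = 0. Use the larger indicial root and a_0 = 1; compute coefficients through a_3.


Write in Frobenius form y'' + (p(x)/x) y' + (q(x)/x^2) y = 0:
  p(x) = 9/2,  q(x) = -x^2 - 3x + 3.
Indicial equation: r(r-1) + (9/2) r + (3) = 0 -> roots r_1 = -3/2, r_2 = -2.
Take r = r_1 = -3/2. Let y(x) = x^r sum_{n>=0} a_n x^n with a_0 = 1.
Substitute y = x^r sum a_n x^n and match x^{r+n}. The recurrence is
  D(n) a_n - 3 a_{n-1} - 1 a_{n-2} = 0,  where D(n) = (r+n)(r+n-1) + (9/2)(r+n) + (3).
  a_n = [3 a_{n-1} + 1 a_{n-2}] / D(n).
Since the indicial polynomial factors as (r - r_1)(r - r_2), D(n) = (r_1 + n - r_1)(r_1 + n - r_2) = n(n + 1/2).
Evaluating step by step (a_0 = 1):
  n = 1: D(1) = 1(1 + 1/2) = 3/2; numerator = 3(1) = 3; a_1 = (3)/(3/2) = 2
  n = 2: D(2) = 2(2 + 1/2) = 5; numerator = 3(2) + 1(1) = 7; a_2 = (7)/(5) = 7/5
  n = 3: D(3) = 3(3 + 1/2) = 21/2; numerator = 3(7/5) + 1(2) = 31/5; a_3 = (31/5)/(21/2) = 62/105

r = -3/2; a_0 = 1; a_1 = 2; a_2 = 7/5; a_3 = 62/105


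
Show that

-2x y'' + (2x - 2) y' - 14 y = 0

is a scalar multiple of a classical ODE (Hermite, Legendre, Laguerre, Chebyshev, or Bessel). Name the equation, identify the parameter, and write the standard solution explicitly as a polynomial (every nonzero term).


All three coefficients share the factor -2; dividing through by -2 gives  x y'' + (1 - x) y' + 7 y = 0.
This matches the Laguerre equation x y'' + (1 - x) y' + n y = 0 with n = 7; the polynomial solution is L_7(x).
With y = sum_k a_k x^k, matching x^k gives (k+1)k a_{k+1} + (k+1) a_{k+1} - k a_k + n a_k = 0, i.e. (k+1)^2 a_{k+1} = (k - n) a_k = (k - 7) a_k. The right side vanishes at k = 7, so the series terminates at degree 7.
Standard normalization L_n(0) = 1 gives a_0 = 1. Work upward with a_{k+1} = (k - 7) a_k / (k+1)^2:
  a_1 = (0 - 7)(1) / 1^2 = -7/1 = -7
  a_2 = (1 - 7)(-7) / 2^2 = 42/4 = 21/2
  a_3 = (2 - 7)(21/2) / 3^2 = (-105/2)/9 = -35/6
  a_4 = (3 - 7)(-35/6) / 4^2 = (70/3)/16 = 35/24
  a_5 = (4 - 7)(35/24) / 5^2 = (-35/8)/25 = -7/40
  a_6 = (5 - 7)(-7/40) / 6^2 = (7/20)/36 = 7/720
  a_7 = (6 - 7)(7/720) / 7^2 = (-7/720)/49 = -1/5040
Hence L_7(x) = -x^7/5040 + 7 x^6/720 - 7 x^5/40 + 35 x^4/24 - 35 x^3/6 + 21 x^2/2 - 7 x + 1.

L_7(x); series = -x^7/5040 + 7 x^6/720 - 7 x^5/40 + 35 x^4/24 - 35 x^3/6 + 21 x^2/2 - 7 x + 1


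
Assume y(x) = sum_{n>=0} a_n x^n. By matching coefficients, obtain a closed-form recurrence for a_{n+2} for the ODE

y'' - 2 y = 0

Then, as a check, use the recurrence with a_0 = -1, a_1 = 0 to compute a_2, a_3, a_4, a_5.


Substitute y = sum_n a_n x^n into y'' + (const) y = 0.
y''(x) = sum_{n>=0} (n+2)(n+1) a_{n+2} x^n.
The ODE becomes sum_n [(n+2)(n+1) a_{n+2} - 2 a_n] x^n = 0.
Setting each coefficient to zero gives the recurrence:
  (n+2)(n+1) a_{n+2} - 2 a_n = 0,
  a_{n+2} = 2 / ((n+1)(n+2)) a_n.

Check with a_0 = -1, a_1 = 0 (apply the recurrence for n = 0, 1, 2, 3): a_0 = -1, a_1 = 0, a_2 = -1, a_3 = 0, a_4 = -1/6, a_5 = 0.

a_{n+2} = 2/((n+1)(n+2)) * a_n; check: a_0 = -1, a_1 = 0, a_2 = -1, a_3 = 0, a_4 = -1/6, a_5 = 0


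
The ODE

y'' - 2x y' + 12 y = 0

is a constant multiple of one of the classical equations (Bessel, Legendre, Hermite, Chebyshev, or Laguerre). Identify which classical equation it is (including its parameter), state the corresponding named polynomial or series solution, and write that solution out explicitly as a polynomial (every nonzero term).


The equation is already in a standard form:  y'' - 2x y' + 12 y = 0.
This matches the Hermite equation y'' - 2x y' + 2n y = 0 with 2n = 12, so n = 6; the polynomial solution is H_6(x).
With y = sum_k a_k x^k, matching x^k gives (k+2)(k+1) a_{k+2} = 2(k - n) a_k = 2(k - 6) a_k. The right side vanishes at k = 6, so the series with the parity of 6 terminates at degree 6.
Standard normalization: leading coefficient of H_n is 2^n, so a_6 = 2^6 = 64. Work downward with a_k = (k+1)(k+2) a_{k+2} / (2(k - n)):
  a_4 = (5)(6)(64) / (2(4 - 6)) = 1920/(-4) = -480
  a_2 = (3)(4)(-480) / (2(2 - 6)) = -5760/(-8) = 720
  a_0 = (1)(2)(720) / (2(0 - 6)) = 1440/(-12) = -120
Hence H_6(x) = 64 x^6 - 480 x^4 + 720 x^2 - 120.

H_6(x); series = 64 x^6 - 480 x^4 + 720 x^2 - 120


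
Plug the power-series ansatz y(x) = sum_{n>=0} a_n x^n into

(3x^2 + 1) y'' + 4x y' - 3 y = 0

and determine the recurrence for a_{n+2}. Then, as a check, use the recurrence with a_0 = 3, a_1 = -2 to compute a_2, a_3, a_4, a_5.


Substitute y = sum_n a_n x^n.
(1 + 3 x^2) y'' contributes (n+2)(n+1) a_{n+2} + 3 n(n-1) a_n at x^n.
4 x y'(x) contributes 4 n a_n at x^n.
-3 y(x) contributes -3 a_n at x^n.
Matching x^n: (n+2)(n+1) a_{n+2} + (3 n(n-1) + 4 n - 3) a_n = 0.
Thus a_{n+2} = (-3 n(n-1) - 4 n + 3) / ((n+1)(n+2)) * a_n.

Check with a_0 = 3, a_1 = -2 (apply the recurrence for n = 0, 1, 2, 3): a_0 = 3, a_1 = -2, a_2 = 9/2, a_3 = 1/3, a_4 = -33/8, a_5 = -9/20.

a_(n+2) = (-3 n(n-1) - 4 n + 3) / ((n+1)(n+2)) * a_n; check: a_0 = 3, a_1 = -2, a_2 = 9/2, a_3 = 1/3, a_4 = -33/8, a_5 = -9/20


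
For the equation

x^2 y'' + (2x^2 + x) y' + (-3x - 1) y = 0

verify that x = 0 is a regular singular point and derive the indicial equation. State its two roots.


Divide by x^2 to reach normal form y'' + P_1(x) y' + P_2(x) y = 0 with P_1(x) = 2 + 1/x and P_2(x) = -3/x - 1/x^2.
x = 0 is a singular point because the y'-coefficient 2 + 1/x has a pole at x = 0 and the y-coefficient -3/x - 1/x^2 has a pole at x = 0.
It is a regular singular point because x P_1(x) = p(x) = 2x + 1 and x^2 P_2(x) = q(x) = -3x - 1 are polynomials, hence analytic at x = 0.
p(0) = 1,  q(0) = -1.
Indicial equation: r(r-1) + p(0) r + q(0) = 0, i.e. r^2 + (p(0) - 1) r + q(0) = 0, i.e. r^2 - 1 = 0.
Discriminant: (0)^2 - 4(-1) = 4, so r = (0 ± 2)/2.
Solving: r_1 = 1, r_2 = -1.

indicial: r^2 - 1 = 0; roots r_1 = 1, r_2 = -1


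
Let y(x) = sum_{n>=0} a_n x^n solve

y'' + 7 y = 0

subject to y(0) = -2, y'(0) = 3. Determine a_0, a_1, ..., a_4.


Ansatz: y(x) = sum_{n>=0} a_n x^n, so y'(x) = sum_{n>=1} n a_n x^(n-1) and y''(x) = sum_{n>=2} n(n-1) a_n x^(n-2).
Substitute into P(x) y'' + Q(x) y' + R(x) y = 0 with P(x) = 1, Q(x) = 0, R(x) = 7, and match powers of x.
Initial conditions: a_0 = -2, a_1 = 3.
Setting the coefficient of each power of x to zero and solving order by order (substituting the coefficients already found):
  x^0: 2 a_2 + 7 a_0 = 0  ->  2 a_2 = -7 a_0 = 14  ->  a_2 = 7
  x^1: 6 a_3 + 7 a_1 = 0  ->  6 a_3 = -7 a_1 = -21  ->  a_3 = -7/2
  x^2: 12 a_4 + 7 a_2 = 0  ->  12 a_4 = -7 a_2 = -49  ->  a_4 = -49/12
Truncated series: y(x) = -2 + 3 x + 7 x^2 - (7/2) x^3 - (49/12) x^4 + O(x^5).

a_0 = -2; a_1 = 3; a_2 = 7; a_3 = -7/2; a_4 = -49/12


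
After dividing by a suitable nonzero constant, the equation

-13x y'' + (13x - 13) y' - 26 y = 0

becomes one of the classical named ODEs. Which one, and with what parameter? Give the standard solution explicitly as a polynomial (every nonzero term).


All three coefficients share the factor -13; dividing through by -13 gives  x y'' + (1 - x) y' + 2 y = 0.
This matches the Laguerre equation x y'' + (1 - x) y' + n y = 0 with n = 2; the polynomial solution is L_2(x).
With y = sum_k a_k x^k, matching x^k gives (k+1)k a_{k+1} + (k+1) a_{k+1} - k a_k + n a_k = 0, i.e. (k+1)^2 a_{k+1} = (k - n) a_k = (k - 2) a_k. The right side vanishes at k = 2, so the series terminates at degree 2.
Standard normalization L_n(0) = 1 gives a_0 = 1. Work upward with a_{k+1} = (k - 2) a_k / (k+1)^2:
  a_1 = (0 - 2)(1) / 1^2 = -2/1 = -2
  a_2 = (1 - 2)(-2) / 2^2 = 2/4 = 1/2
Hence L_2(x) = x^2/2 - 2 x + 1.

L_2(x); series = x^2/2 - 2 x + 1


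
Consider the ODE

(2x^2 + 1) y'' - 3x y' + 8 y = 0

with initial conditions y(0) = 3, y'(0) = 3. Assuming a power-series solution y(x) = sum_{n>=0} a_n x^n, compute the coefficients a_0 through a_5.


Ansatz: y(x) = sum_{n>=0} a_n x^n, so y'(x) = sum_{n>=1} n a_n x^(n-1) and y''(x) = sum_{n>=2} n(n-1) a_n x^(n-2).
Substitute into P(x) y'' + Q(x) y' + R(x) y = 0 with P(x) = 2x^2 + 1, Q(x) = -3x, R(x) = 8, and match powers of x.
Initial conditions: a_0 = 3, a_1 = 3.
Setting the coefficient of each power of x to zero and solving order by order (substituting the coefficients already found):
  x^0: 2 a_2 + 8 a_0 = 0  ->  2 a_2 = -8 a_0 = -24  ->  a_2 = -12
  x^1: 6 a_3 + 5 a_1 = 0  ->  6 a_3 = -5 a_1 = -15  ->  a_3 = -5/2
  x^2: 12 a_4 + 6 a_2 = 0  ->  12 a_4 = -6 a_2 = 72  ->  a_4 = 6
  x^3: 20 a_5 + 11 a_3 = 0  ->  20 a_5 = -11 a_3 = 55/2  ->  a_5 = 11/8
Truncated series: y(x) = 3 + 3 x - 12 x^2 - (5/2) x^3 + 6 x^4 + (11/8) x^5 + O(x^6).

a_0 = 3; a_1 = 3; a_2 = -12; a_3 = -5/2; a_4 = 6; a_5 = 11/8


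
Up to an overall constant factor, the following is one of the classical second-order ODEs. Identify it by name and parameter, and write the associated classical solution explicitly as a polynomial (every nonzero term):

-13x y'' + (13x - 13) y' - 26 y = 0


All three coefficients share the factor -13; dividing through by -13 gives  x y'' + (1 - x) y' + 2 y = 0.
This matches the Laguerre equation x y'' + (1 - x) y' + n y = 0 with n = 2; the polynomial solution is L_2(x).
With y = sum_k a_k x^k, matching x^k gives (k+1)k a_{k+1} + (k+1) a_{k+1} - k a_k + n a_k = 0, i.e. (k+1)^2 a_{k+1} = (k - n) a_k = (k - 2) a_k. The right side vanishes at k = 2, so the series terminates at degree 2.
Standard normalization L_n(0) = 1 gives a_0 = 1. Work upward with a_{k+1} = (k - 2) a_k / (k+1)^2:
  a_1 = (0 - 2)(1) / 1^2 = -2/1 = -2
  a_2 = (1 - 2)(-2) / 2^2 = 2/4 = 1/2
Hence L_2(x) = x^2/2 - 2 x + 1.

L_2(x); series = x^2/2 - 2 x + 1


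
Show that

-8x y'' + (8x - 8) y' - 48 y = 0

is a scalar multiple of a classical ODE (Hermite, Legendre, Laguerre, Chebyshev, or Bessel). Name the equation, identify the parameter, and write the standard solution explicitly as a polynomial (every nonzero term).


All three coefficients share the factor -8; dividing through by -8 gives  x y'' + (1 - x) y' + 6 y = 0.
This matches the Laguerre equation x y'' + (1 - x) y' + n y = 0 with n = 6; the polynomial solution is L_6(x).
With y = sum_k a_k x^k, matching x^k gives (k+1)k a_{k+1} + (k+1) a_{k+1} - k a_k + n a_k = 0, i.e. (k+1)^2 a_{k+1} = (k - n) a_k = (k - 6) a_k. The right side vanishes at k = 6, so the series terminates at degree 6.
Standard normalization L_n(0) = 1 gives a_0 = 1. Work upward with a_{k+1} = (k - 6) a_k / (k+1)^2:
  a_1 = (0 - 6)(1) / 1^2 = -6/1 = -6
  a_2 = (1 - 6)(-6) / 2^2 = 30/4 = 15/2
  a_3 = (2 - 6)(15/2) / 3^2 = -30/9 = -10/3
  a_4 = (3 - 6)(-10/3) / 4^2 = 10/16 = 5/8
  a_5 = (4 - 6)(5/8) / 5^2 = (-5/4)/25 = -1/20
  a_6 = (5 - 6)(-1/20) / 6^2 = (1/20)/36 = 1/720
Hence L_6(x) = x^6/720 - x^5/20 + 5 x^4/8 - 10 x^3/3 + 15 x^2/2 - 6 x + 1.

L_6(x); series = x^6/720 - x^5/20 + 5 x^4/8 - 10 x^3/3 + 15 x^2/2 - 6 x + 1


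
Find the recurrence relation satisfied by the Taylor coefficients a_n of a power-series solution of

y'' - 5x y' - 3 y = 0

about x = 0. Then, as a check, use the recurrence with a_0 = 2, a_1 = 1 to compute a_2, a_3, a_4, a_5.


Substitute y = sum_n a_n x^n.
y''(x) has coefficient (n+2)(n+1) a_{n+2} at x^n;
-5 x y'(x) has coefficient -5 n a_n at x^n (shift);
-3 y(x) has coefficient -3 a_n at x^n.
Matching x^n: (n+2)(n+1) a_{n+2} + (-5n - 3) a_n = 0.
Thus a_{n+2} = (5n + 3) / ((n+1)(n+2)) * a_n.

Check with a_0 = 2, a_1 = 1 (apply the recurrence for n = 0, 1, 2, 3): a_0 = 2, a_1 = 1, a_2 = 3, a_3 = 4/3, a_4 = 13/4, a_5 = 6/5.

a_(n+2) = (5n + 3) / ((n+1)(n+2)) * a_n; check: a_0 = 2, a_1 = 1, a_2 = 3, a_3 = 4/3, a_4 = 13/4, a_5 = 6/5


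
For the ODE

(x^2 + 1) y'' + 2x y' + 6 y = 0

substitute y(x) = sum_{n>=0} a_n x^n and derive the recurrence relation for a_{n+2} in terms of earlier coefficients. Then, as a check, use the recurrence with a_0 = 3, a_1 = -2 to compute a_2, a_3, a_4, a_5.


Substitute y = sum_n a_n x^n.
(1 + 1 x^2) y'' contributes (n+2)(n+1) a_{n+2} + n(n-1) a_n at x^n.
2 x y'(x) contributes 2 n a_n at x^n.
6 y(x) contributes 6 a_n at x^n.
Matching x^n: (n+2)(n+1) a_{n+2} + (n(n-1) + 2 n + 6) a_n = 0.
Thus a_{n+2} = (-n(n-1) - 2 n - 6) / ((n+1)(n+2)) * a_n.

Check with a_0 = 3, a_1 = -2 (apply the recurrence for n = 0, 1, 2, 3): a_0 = 3, a_1 = -2, a_2 = -9, a_3 = 8/3, a_4 = 9, a_5 = -12/5.

a_(n+2) = (-n(n-1) - 2 n - 6) / ((n+1)(n+2)) * a_n; check: a_0 = 3, a_1 = -2, a_2 = -9, a_3 = 8/3, a_4 = 9, a_5 = -12/5


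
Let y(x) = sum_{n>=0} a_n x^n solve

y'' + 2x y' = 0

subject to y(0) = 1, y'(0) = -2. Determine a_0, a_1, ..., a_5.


Ansatz: y(x) = sum_{n>=0} a_n x^n, so y'(x) = sum_{n>=1} n a_n x^(n-1) and y''(x) = sum_{n>=2} n(n-1) a_n x^(n-2).
Substitute into P(x) y'' + Q(x) y' + R(x) y = 0 with P(x) = 1, Q(x) = 2x, R(x) = 0, and match powers of x.
Initial conditions: a_0 = 1, a_1 = -2.
Setting the coefficient of each power of x to zero and solving order by order (substituting the coefficients already found):
  x^0: 2 a_2 = 0  ->  a_2 = 0
  x^1: 6 a_3 + 2 a_1 = 0  ->  6 a_3 = -2 a_1 = 4  ->  a_3 = 2/3
  x^2: 12 a_4 + 4 a_2 = 0  ->  12 a_4 = -4 a_2 = 0  ->  a_4 = 0
  x^3: 20 a_5 + 6 a_3 = 0  ->  20 a_5 = -6 a_3 = -4  ->  a_5 = -1/5
Truncated series: y(x) = 1 - 2 x + (2/3) x^3 - (1/5) x^5 + O(x^6).

a_0 = 1; a_1 = -2; a_2 = 0; a_3 = 2/3; a_4 = 0; a_5 = -1/5


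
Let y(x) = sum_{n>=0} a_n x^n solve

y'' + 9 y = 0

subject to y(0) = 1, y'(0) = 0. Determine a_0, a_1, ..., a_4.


Ansatz: y(x) = sum_{n>=0} a_n x^n, so y'(x) = sum_{n>=1} n a_n x^(n-1) and y''(x) = sum_{n>=2} n(n-1) a_n x^(n-2).
Substitute into P(x) y'' + Q(x) y' + R(x) y = 0 with P(x) = 1, Q(x) = 0, R(x) = 9, and match powers of x.
Initial conditions: a_0 = 1, a_1 = 0.
Setting the coefficient of each power of x to zero and solving order by order (substituting the coefficients already found):
  x^0: 2 a_2 + 9 a_0 = 0  ->  2 a_2 = -9 a_0 = -9  ->  a_2 = -9/2
  x^1: 6 a_3 + 9 a_1 = 0  ->  6 a_3 = -9 a_1 = 0  ->  a_3 = 0
  x^2: 12 a_4 + 9 a_2 = 0  ->  12 a_4 = -9 a_2 = 81/2  ->  a_4 = 27/8
Truncated series: y(x) = 1 - (9/2) x^2 + (27/8) x^4 + O(x^5).

a_0 = 1; a_1 = 0; a_2 = -9/2; a_3 = 0; a_4 = 27/8


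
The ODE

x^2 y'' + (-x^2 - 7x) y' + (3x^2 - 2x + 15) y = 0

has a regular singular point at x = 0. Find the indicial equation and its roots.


Divide by x^2 to reach normal form y'' + P_1(x) y' + P_2(x) y = 0 with P_1(x) = -1 - 7/x and P_2(x) = 3 - 2/x + 15/x^2.
x = 0 is a singular point because the y'-coefficient -1 - 7/x has a pole at x = 0 and the y-coefficient 3 - 2/x + 15/x^2 has a pole at x = 0.
It is a regular singular point because x P_1(x) = p(x) = -x - 7 and x^2 P_2(x) = q(x) = 3x^2 - 2x + 15 are polynomials, hence analytic at x = 0.
p(0) = -7,  q(0) = 15.
Indicial equation: r(r-1) + p(0) r + q(0) = 0, i.e. r^2 + (p(0) - 1) r + q(0) = 0, i.e. r^2 - 8 r + 15 = 0.
Discriminant: (-8)^2 - 4(15) = 4, so r = (8 ± 2)/2.
Solving: r_1 = 5, r_2 = 3.

indicial: r^2 - 8 r + 15 = 0; roots r_1 = 5, r_2 = 3


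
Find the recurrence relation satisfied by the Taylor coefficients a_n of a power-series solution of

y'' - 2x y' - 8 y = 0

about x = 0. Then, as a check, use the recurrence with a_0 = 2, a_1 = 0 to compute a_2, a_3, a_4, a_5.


Substitute y = sum_n a_n x^n.
y''(x) has coefficient (n+2)(n+1) a_{n+2} at x^n;
-2 x y'(x) has coefficient -2 n a_n at x^n (shift);
-8 y(x) has coefficient -8 a_n at x^n.
Matching x^n: (n+2)(n+1) a_{n+2} + (-2n - 8) a_n = 0.
Thus a_{n+2} = (2n + 8) / ((n+1)(n+2)) * a_n.

Check with a_0 = 2, a_1 = 0 (apply the recurrence for n = 0, 1, 2, 3): a_0 = 2, a_1 = 0, a_2 = 8, a_3 = 0, a_4 = 8, a_5 = 0.

a_(n+2) = (2n + 8) / ((n+1)(n+2)) * a_n; check: a_0 = 2, a_1 = 0, a_2 = 8, a_3 = 0, a_4 = 8, a_5 = 0


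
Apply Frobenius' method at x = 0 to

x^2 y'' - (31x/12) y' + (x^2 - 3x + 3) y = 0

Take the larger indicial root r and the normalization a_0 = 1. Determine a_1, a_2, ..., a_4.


Write in Frobenius form y'' + (p(x)/x) y' + (q(x)/x^2) y = 0:
  p(x) = -31/12,  q(x) = x^2 - 3x + 3.
Indicial equation: r(r-1) + (-31/12) r + (3) = 0 -> roots r_1 = 9/4, r_2 = 4/3.
Take r = r_1 = 9/4. Let y(x) = x^r sum_{n>=0} a_n x^n with a_0 = 1.
Substitute y = x^r sum a_n x^n and match x^{r+n}. The recurrence is
  D(n) a_n - 3 a_{n-1} + 1 a_{n-2} = 0,  where D(n) = (r+n)(r+n-1) + (-31/12)(r+n) + (3).
  a_n = [3 a_{n-1} - 1 a_{n-2}] / D(n).
Since the indicial polynomial factors as (r - r_1)(r - r_2), D(n) = (r_1 + n - r_1)(r_1 + n - r_2) = n(n + 11/12).
Evaluating step by step (a_0 = 1):
  n = 1: D(1) = 1(1 + 11/12) = 23/12; numerator = 3(1) = 3; a_1 = (3)/(23/12) = 36/23
  n = 2: D(2) = 2(2 + 11/12) = 35/6; numerator = 3(36/23) - 1(1) = 85/23; a_2 = (85/23)/(35/6) = 102/161
  n = 3: D(3) = 3(3 + 11/12) = 47/4; numerator = 3(102/161) - 1(36/23) = 54/161; a_3 = (54/161)/(47/4) = 216/7567
  n = 4: D(4) = 4(4 + 11/12) = 59/3; numerator = 3(216/7567) - 1(102/161) = -4146/7567; a_4 = (-4146/7567)/(59/3) = -12438/446453

r = 9/4; a_0 = 1; a_1 = 36/23; a_2 = 102/161; a_3 = 216/7567; a_4 = -12438/446453


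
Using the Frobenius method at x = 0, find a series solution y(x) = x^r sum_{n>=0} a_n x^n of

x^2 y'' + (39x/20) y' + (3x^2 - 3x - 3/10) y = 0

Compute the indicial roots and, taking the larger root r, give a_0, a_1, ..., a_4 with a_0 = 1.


Write in Frobenius form y'' + (p(x)/x) y' + (q(x)/x^2) y = 0:
  p(x) = 39/20,  q(x) = 3x^2 - 3x - 3/10.
Indicial equation: r(r-1) + (39/20) r + (-3/10) = 0 -> roots r_1 = 1/4, r_2 = -6/5.
Take r = r_1 = 1/4. Let y(x) = x^r sum_{n>=0} a_n x^n with a_0 = 1.
Substitute y = x^r sum a_n x^n and match x^{r+n}. The recurrence is
  D(n) a_n - 3 a_{n-1} + 3 a_{n-2} = 0,  where D(n) = (r+n)(r+n-1) + (39/20)(r+n) + (-3/10).
  a_n = [3 a_{n-1} - 3 a_{n-2}] / D(n).
Since the indicial polynomial factors as (r - r_1)(r - r_2), D(n) = (r_1 + n - r_1)(r_1 + n - r_2) = n(n + 29/20).
Evaluating step by step (a_0 = 1):
  n = 1: D(1) = 1(1 + 29/20) = 49/20; numerator = 3(1) = 3; a_1 = (3)/(49/20) = 60/49
  n = 2: D(2) = 2(2 + 29/20) = 69/10; numerator = 3(60/49) - 3(1) = 33/49; a_2 = (33/49)/(69/10) = 110/1127
  n = 3: D(3) = 3(3 + 29/20) = 267/20; numerator = 3(110/1127) - 3(60/49) = -3810/1127; a_3 = (-3810/1127)/(267/20) = -25400/100303
  n = 4: D(4) = 4(4 + 29/20) = 109/5; numerator = 3(-25400/100303) - 3(110/1127) = -4590/4361; a_4 = (-4590/4361)/(109/5) = -22950/475349

r = 1/4; a_0 = 1; a_1 = 60/49; a_2 = 110/1127; a_3 = -25400/100303; a_4 = -22950/475349


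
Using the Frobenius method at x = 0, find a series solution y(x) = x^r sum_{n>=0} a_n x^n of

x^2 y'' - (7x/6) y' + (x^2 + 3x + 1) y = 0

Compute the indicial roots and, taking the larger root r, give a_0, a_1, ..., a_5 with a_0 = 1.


Write in Frobenius form y'' + (p(x)/x) y' + (q(x)/x^2) y = 0:
  p(x) = -7/6,  q(x) = x^2 + 3x + 1.
Indicial equation: r(r-1) + (-7/6) r + (1) = 0 -> roots r_1 = 3/2, r_2 = 2/3.
Take r = r_1 = 3/2. Let y(x) = x^r sum_{n>=0} a_n x^n with a_0 = 1.
Substitute y = x^r sum a_n x^n and match x^{r+n}. The recurrence is
  D(n) a_n + 3 a_{n-1} + 1 a_{n-2} = 0,  where D(n) = (r+n)(r+n-1) + (-7/6)(r+n) + (1).
  a_n = [-3 a_{n-1} - 1 a_{n-2}] / D(n).
Since the indicial polynomial factors as (r - r_1)(r - r_2), D(n) = (r_1 + n - r_1)(r_1 + n - r_2) = n(n + 5/6).
Evaluating step by step (a_0 = 1):
  n = 1: D(1) = 1(1 + 5/6) = 11/6; numerator = -3(1) = -3; a_1 = (-3)/(11/6) = -18/11
  n = 2: D(2) = 2(2 + 5/6) = 17/3; numerator = -3(-18/11) - 1(1) = 43/11; a_2 = (43/11)/(17/3) = 129/187
  n = 3: D(3) = 3(3 + 5/6) = 23/2; numerator = -3(129/187) - 1(-18/11) = -81/187; a_3 = (-81/187)/(23/2) = -162/4301
  n = 4: D(4) = 4(4 + 5/6) = 58/3; numerator = -3(-162/4301) - 1(129/187) = -2481/4301; a_4 = (-2481/4301)/(58/3) = -7443/249458
  n = 5: D(5) = 5(5 + 5/6) = 175/6; numerator = -3(-7443/249458) - 1(-162/4301) = 31725/249458; a_5 = (31725/249458)/(175/6) = 3807/873103

r = 3/2; a_0 = 1; a_1 = -18/11; a_2 = 129/187; a_3 = -162/4301; a_4 = -7443/249458; a_5 = 3807/873103


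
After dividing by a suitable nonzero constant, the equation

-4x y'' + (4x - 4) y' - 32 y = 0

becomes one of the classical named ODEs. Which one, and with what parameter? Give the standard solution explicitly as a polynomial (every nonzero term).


All three coefficients share the factor -4; dividing through by -4 gives  x y'' + (1 - x) y' + 8 y = 0.
This matches the Laguerre equation x y'' + (1 - x) y' + n y = 0 with n = 8; the polynomial solution is L_8(x).
With y = sum_k a_k x^k, matching x^k gives (k+1)k a_{k+1} + (k+1) a_{k+1} - k a_k + n a_k = 0, i.e. (k+1)^2 a_{k+1} = (k - n) a_k = (k - 8) a_k. The right side vanishes at k = 8, so the series terminates at degree 8.
Standard normalization L_n(0) = 1 gives a_0 = 1. Work upward with a_{k+1} = (k - 8) a_k / (k+1)^2:
  a_1 = (0 - 8)(1) / 1^2 = -8/1 = -8
  a_2 = (1 - 8)(-8) / 2^2 = 56/4 = 14
  a_3 = (2 - 8)(14) / 3^2 = -84/9 = -28/3
  a_4 = (3 - 8)(-28/3) / 4^2 = (140/3)/16 = 35/12
  a_5 = (4 - 8)(35/12) / 5^2 = (-35/3)/25 = -7/15
  a_6 = (5 - 8)(-7/15) / 6^2 = (7/5)/36 = 7/180
  a_7 = (6 - 8)(7/180) / 7^2 = (-7/90)/49 = -1/630
  a_8 = (7 - 8)(-1/630) / 8^2 = (1/630)/64 = 1/40320
Hence L_8(x) = x^8/40320 - x^7/630 + 7 x^6/180 - 7 x^5/15 + 35 x^4/12 - 28 x^3/3 + 14 x^2 - 8 x + 1.

L_8(x); series = x^8/40320 - x^7/630 + 7 x^6/180 - 7 x^5/15 + 35 x^4/12 - 28 x^3/3 + 14 x^2 - 8 x + 1


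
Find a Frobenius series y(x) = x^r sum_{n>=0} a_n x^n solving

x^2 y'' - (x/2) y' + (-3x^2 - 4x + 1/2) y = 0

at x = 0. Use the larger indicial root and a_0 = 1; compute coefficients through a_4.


Write in Frobenius form y'' + (p(x)/x) y' + (q(x)/x^2) y = 0:
  p(x) = -1/2,  q(x) = -3x^2 - 4x + 1/2.
Indicial equation: r(r-1) + (-1/2) r + (1/2) = 0 -> roots r_1 = 1, r_2 = 1/2.
Take r = r_1 = 1. Let y(x) = x^r sum_{n>=0} a_n x^n with a_0 = 1.
Substitute y = x^r sum a_n x^n and match x^{r+n}. The recurrence is
  D(n) a_n - 4 a_{n-1} - 3 a_{n-2} = 0,  where D(n) = (r+n)(r+n-1) + (-1/2)(r+n) + (1/2).
  a_n = [4 a_{n-1} + 3 a_{n-2}] / D(n).
Since the indicial polynomial factors as (r - r_1)(r - r_2), D(n) = (r_1 + n - r_1)(r_1 + n - r_2) = n(n + 1/2).
Evaluating step by step (a_0 = 1):
  n = 1: D(1) = 1(1 + 1/2) = 3/2; numerator = 4(1) = 4; a_1 = (4)/(3/2) = 8/3
  n = 2: D(2) = 2(2 + 1/2) = 5; numerator = 4(8/3) + 3(1) = 41/3; a_2 = (41/3)/(5) = 41/15
  n = 3: D(3) = 3(3 + 1/2) = 21/2; numerator = 4(41/15) + 3(8/3) = 284/15; a_3 = (284/15)/(21/2) = 568/315
  n = 4: D(4) = 4(4 + 1/2) = 18; numerator = 4(568/315) + 3(41/15) = 971/63; a_4 = (971/63)/(18) = 971/1134

r = 1; a_0 = 1; a_1 = 8/3; a_2 = 41/15; a_3 = 568/315; a_4 = 971/1134


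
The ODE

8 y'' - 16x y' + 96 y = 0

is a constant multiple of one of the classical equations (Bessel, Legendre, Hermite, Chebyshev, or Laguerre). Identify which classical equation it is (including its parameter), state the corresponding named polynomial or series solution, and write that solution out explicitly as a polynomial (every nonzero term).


All three coefficients share the factor 8; dividing through by 8 gives  y'' - 2x y' + 12 y = 0.
This matches the Hermite equation y'' - 2x y' + 2n y = 0 with 2n = 12, so n = 6; the polynomial solution is H_6(x).
With y = sum_k a_k x^k, matching x^k gives (k+2)(k+1) a_{k+2} = 2(k - n) a_k = 2(k - 6) a_k. The right side vanishes at k = 6, so the series with the parity of 6 terminates at degree 6.
Standard normalization: leading coefficient of H_n is 2^n, so a_6 = 2^6 = 64. Work downward with a_k = (k+1)(k+2) a_{k+2} / (2(k - n)):
  a_4 = (5)(6)(64) / (2(4 - 6)) = 1920/(-4) = -480
  a_2 = (3)(4)(-480) / (2(2 - 6)) = -5760/(-8) = 720
  a_0 = (1)(2)(720) / (2(0 - 6)) = 1440/(-12) = -120
Hence H_6(x) = 64 x^6 - 480 x^4 + 720 x^2 - 120.

H_6(x); series = 64 x^6 - 480 x^4 + 720 x^2 - 120


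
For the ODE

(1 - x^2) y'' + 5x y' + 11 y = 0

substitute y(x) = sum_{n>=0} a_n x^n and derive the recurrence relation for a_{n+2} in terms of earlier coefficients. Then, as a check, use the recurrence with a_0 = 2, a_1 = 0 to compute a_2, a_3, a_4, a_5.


Substitute y = sum_n a_n x^n.
(1 - 1 x^2) y'' contributes (n+2)(n+1) a_{n+2} - n(n-1) a_n at x^n.
5 x y'(x) contributes 5 n a_n at x^n.
11 y(x) contributes 11 a_n at x^n.
Matching x^n: (n+2)(n+1) a_{n+2} + (-n(n-1) + 5 n + 11) a_n = 0.
Thus a_{n+2} = (n(n-1) - 5 n - 11) / ((n+1)(n+2)) * a_n.

Check with a_0 = 2, a_1 = 0 (apply the recurrence for n = 0, 1, 2, 3): a_0 = 2, a_1 = 0, a_2 = -11, a_3 = 0, a_4 = 209/12, a_5 = 0.

a_(n+2) = (n(n-1) - 5 n - 11) / ((n+1)(n+2)) * a_n; check: a_0 = 2, a_1 = 0, a_2 = -11, a_3 = 0, a_4 = 209/12, a_5 = 0


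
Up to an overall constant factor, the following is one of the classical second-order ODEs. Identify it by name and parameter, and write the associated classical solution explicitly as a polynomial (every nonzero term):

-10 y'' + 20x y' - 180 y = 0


All three coefficients share the factor -10; dividing through by -10 gives  y'' - 2x y' + 18 y = 0.
This matches the Hermite equation y'' - 2x y' + 2n y = 0 with 2n = 18, so n = 9; the polynomial solution is H_9(x).
With y = sum_k a_k x^k, matching x^k gives (k+2)(k+1) a_{k+2} = 2(k - n) a_k = 2(k - 9) a_k. The right side vanishes at k = 9, so the series with the parity of 9 terminates at degree 9.
Standard normalization: leading coefficient of H_n is 2^n, so a_9 = 2^9 = 512. Work downward with a_k = (k+1)(k+2) a_{k+2} / (2(k - n)):
  a_7 = (8)(9)(512) / (2(7 - 9)) = 36864/(-4) = -9216
  a_5 = (6)(7)(-9216) / (2(5 - 9)) = -387072/(-8) = 48384
  a_3 = (4)(5)(48384) / (2(3 - 9)) = 967680/(-12) = -80640
  a_1 = (2)(3)(-80640) / (2(1 - 9)) = -483840/(-16) = 30240
Hence H_9(x) = 512 x^9 - 9216 x^7 + 48384 x^5 - 80640 x^3 + 30240 x.

H_9(x); series = 512 x^9 - 9216 x^7 + 48384 x^5 - 80640 x^3 + 30240 x
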